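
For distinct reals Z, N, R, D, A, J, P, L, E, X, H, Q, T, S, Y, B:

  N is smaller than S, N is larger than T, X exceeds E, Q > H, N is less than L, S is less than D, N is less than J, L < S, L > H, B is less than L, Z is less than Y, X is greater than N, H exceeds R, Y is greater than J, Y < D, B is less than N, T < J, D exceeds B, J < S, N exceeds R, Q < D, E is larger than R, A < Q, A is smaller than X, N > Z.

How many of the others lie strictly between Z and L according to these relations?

The relations place Z below L. An element lies strictly between them when it is forced above Z and also forced below L.
Above Z: {N, J, S, Y, D, X}. Below L: {R, B, T, N, H}.
Intersection: {N} — 1.

1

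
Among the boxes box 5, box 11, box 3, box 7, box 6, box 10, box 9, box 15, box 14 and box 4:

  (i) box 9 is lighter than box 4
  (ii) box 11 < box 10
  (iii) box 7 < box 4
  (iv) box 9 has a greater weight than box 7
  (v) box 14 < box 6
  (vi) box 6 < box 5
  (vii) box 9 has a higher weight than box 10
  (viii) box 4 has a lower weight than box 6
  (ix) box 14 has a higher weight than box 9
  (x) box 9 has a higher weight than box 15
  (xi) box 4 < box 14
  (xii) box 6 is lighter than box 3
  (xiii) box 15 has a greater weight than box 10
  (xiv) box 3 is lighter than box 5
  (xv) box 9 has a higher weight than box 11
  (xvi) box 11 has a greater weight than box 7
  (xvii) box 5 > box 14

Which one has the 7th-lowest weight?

box 14

Chaining the given pairs: box 7 < box 11 < box 10 < box 15 < box 9 < box 4 < box 14 < box 6 < box 3 < box 5.
The 7th smallest is box 14.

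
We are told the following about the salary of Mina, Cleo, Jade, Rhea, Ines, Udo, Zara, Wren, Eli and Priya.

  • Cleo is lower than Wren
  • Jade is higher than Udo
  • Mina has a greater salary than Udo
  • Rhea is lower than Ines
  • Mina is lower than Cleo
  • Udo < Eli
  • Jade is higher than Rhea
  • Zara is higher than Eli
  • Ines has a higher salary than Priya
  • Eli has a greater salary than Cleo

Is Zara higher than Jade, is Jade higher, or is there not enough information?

undetermined

Following every chain through Jade: below Jade we get Udo, Rhea.
Zara is not reached, and no chain runs the other way from Zara to Jade.
So the given relations leave the order of Jade and Zara undetermined.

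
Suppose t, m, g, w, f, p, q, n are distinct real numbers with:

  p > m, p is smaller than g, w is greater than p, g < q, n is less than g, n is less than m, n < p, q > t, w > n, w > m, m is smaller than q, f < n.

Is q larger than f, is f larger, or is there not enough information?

q

Following the relations from f: f < n < m < p < g < q.
So q is larger.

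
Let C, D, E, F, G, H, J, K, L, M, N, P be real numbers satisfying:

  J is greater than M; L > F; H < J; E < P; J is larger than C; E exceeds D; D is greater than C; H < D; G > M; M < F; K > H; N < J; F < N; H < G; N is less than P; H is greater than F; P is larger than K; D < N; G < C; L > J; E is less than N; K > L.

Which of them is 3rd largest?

The consecutive relations fix a unique order: M < F < H < G < C < D < E < N < J < L < K < P.
The 3rd largest is L.

L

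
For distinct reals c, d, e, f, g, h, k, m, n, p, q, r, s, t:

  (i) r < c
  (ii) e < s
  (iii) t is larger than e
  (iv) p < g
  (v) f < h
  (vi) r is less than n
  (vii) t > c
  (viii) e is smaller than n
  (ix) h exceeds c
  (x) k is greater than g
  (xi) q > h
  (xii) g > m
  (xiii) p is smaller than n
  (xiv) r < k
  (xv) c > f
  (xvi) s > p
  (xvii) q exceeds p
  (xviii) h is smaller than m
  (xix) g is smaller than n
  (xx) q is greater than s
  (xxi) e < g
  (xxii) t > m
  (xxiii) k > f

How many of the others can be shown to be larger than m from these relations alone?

The elements the relations force above m are g, k, t, n — no chain reaches any other.
That is 4.

4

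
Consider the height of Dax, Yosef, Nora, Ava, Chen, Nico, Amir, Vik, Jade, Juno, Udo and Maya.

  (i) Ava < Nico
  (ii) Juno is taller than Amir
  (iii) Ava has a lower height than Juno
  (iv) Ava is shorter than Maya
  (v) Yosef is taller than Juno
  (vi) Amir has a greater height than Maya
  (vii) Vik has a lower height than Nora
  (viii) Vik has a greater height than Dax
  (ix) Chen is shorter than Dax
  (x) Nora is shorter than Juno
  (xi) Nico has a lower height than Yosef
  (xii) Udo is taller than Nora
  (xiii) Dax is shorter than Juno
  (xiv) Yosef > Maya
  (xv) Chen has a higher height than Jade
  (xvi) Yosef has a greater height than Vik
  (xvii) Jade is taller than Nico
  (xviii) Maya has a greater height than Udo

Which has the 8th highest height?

The consecutive relations fix a unique order: Ava < Nico < Jade < Chen < Dax < Vik < Nora < Udo < Maya < Amir < Juno < Yosef.
Counting 8 from the largest end gives Dax.

Dax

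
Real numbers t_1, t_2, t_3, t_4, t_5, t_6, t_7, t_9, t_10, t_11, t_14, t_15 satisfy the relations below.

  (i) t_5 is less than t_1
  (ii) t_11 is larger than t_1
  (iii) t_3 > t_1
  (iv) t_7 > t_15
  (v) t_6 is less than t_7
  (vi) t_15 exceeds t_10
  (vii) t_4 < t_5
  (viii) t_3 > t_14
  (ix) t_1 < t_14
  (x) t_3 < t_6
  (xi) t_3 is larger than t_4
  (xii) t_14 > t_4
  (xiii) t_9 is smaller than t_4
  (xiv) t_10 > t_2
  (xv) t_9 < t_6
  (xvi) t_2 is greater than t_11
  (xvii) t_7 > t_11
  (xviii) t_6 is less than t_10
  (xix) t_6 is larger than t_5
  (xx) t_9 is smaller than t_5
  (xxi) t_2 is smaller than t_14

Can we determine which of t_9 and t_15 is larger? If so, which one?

t_9 < t_4 and t_4 < t_5 give t_9 < t_5.
Then t_5 < t_1 extends the chain to t_1.
Then t_1 < t_11 extends the chain to t_11.
With t_11 < t_2: t_9 < t_4 < t_5 < t_1 < t_11 < t_2.
With t_2 < t_14: t_9 < t_4 < t_5 < t_1 < t_11 < t_2 < t_14.
With t_14 < t_3: t_9 < t_4 < t_5 < t_1 < t_11 < t_2 < t_14 < t_3.
With t_3 < t_6: t_9 < t_4 < t_5 < t_1 < t_11 < t_2 < t_14 < t_3 < t_6.
Then t_6 < t_10 extends the chain to t_10.
Then t_10 < t_15 extends the chain to t_15.
So t_15 is larger.

t_15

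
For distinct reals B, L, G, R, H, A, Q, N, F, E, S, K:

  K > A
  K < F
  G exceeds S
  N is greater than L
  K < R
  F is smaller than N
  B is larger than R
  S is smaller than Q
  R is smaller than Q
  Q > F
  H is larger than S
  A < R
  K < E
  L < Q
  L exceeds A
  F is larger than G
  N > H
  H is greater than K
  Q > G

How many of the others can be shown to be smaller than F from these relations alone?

4

From F the given relations immediately reach G, K.
From those, S, A — 4 in total.
Nothing else is reachable below F; 4 in all.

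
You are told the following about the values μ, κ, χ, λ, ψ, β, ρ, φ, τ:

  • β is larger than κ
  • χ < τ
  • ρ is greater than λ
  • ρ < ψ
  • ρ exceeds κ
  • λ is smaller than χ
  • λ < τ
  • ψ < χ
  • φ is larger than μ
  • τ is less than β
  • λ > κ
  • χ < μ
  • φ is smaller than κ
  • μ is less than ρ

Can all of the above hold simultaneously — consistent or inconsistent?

We have χ < μ stated directly, yet also μ < φ < κ < λ < ρ < ψ < χ by chaining the others — so μ < χ. Contradiction.

inconsistent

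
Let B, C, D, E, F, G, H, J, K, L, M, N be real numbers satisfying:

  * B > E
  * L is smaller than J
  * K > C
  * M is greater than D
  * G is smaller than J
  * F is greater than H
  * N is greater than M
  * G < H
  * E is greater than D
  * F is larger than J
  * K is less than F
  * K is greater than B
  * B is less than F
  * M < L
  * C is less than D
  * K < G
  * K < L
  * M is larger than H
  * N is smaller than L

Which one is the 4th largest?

Piecing the relations together gives one ordering: C < D < E < B < K < G < H < M < N < L < J < F.
The 4th largest is N.

N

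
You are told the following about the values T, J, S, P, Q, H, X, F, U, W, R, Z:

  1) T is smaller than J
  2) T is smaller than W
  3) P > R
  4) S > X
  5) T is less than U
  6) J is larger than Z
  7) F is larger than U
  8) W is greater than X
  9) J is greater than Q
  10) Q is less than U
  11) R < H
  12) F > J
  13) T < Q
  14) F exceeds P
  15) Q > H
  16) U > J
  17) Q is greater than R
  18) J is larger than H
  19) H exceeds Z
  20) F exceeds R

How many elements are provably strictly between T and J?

1

The relations place T below J. An element lies strictly between them when it is forced above T and also forced below J.
Above T: {W, Q, U, F}. Below J: {R, Z, H, Q}.
Intersection: {Q} — 1.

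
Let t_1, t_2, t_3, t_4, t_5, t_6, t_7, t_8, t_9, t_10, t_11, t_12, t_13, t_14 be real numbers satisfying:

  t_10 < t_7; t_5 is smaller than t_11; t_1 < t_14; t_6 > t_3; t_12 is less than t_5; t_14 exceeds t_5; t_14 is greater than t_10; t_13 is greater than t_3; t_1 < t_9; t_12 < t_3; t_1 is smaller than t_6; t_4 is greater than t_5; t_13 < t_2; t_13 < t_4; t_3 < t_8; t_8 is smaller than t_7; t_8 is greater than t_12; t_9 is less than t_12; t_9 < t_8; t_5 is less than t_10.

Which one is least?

Chaining upward from t_1: directly above it, t_9, t_6, t_14; then t_12, t_8; then t_3, t_5, t_7; then t_13, t_10, t_4, t_11; then t_2.
That covers every other element, and nothing is given below t_1, so t_1 is the least.

t_1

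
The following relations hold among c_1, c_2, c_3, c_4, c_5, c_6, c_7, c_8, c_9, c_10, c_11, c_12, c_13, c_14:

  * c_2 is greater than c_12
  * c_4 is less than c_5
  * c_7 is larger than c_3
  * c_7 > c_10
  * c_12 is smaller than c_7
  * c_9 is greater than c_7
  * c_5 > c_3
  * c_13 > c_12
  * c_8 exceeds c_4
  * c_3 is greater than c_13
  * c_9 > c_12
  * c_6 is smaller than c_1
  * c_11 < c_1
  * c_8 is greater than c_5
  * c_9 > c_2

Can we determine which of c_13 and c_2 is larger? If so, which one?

Following every chain through c_13: above c_13 we get c_3, c_5, c_8, c_7, c_9; below c_13 we get c_12.
c_2 is not reached, and no chain runs the other way from c_2 to c_13.
So the given relations leave the order of c_13 and c_2 undetermined.

undetermined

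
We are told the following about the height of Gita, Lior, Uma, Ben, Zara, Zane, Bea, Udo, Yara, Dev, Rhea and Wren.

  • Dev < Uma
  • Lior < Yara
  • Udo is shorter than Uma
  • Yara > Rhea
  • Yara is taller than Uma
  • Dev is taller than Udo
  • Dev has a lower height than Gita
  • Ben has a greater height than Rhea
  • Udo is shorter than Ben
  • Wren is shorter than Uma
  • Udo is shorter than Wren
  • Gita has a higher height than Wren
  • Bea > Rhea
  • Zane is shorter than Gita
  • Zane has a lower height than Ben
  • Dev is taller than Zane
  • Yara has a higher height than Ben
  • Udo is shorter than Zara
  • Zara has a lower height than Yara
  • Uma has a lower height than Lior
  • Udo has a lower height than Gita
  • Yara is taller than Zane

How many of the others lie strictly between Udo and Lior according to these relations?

Chaining upward from Udo reaches: Zara, Wren, Dev, Uma, Gita, Ben, Yara.
Chaining downward from Lior reaches: Zane, Wren, Dev, Uma.
Strictly between Udo and Lior are those in both lists: Wren, Dev, Uma — 3 elements.

3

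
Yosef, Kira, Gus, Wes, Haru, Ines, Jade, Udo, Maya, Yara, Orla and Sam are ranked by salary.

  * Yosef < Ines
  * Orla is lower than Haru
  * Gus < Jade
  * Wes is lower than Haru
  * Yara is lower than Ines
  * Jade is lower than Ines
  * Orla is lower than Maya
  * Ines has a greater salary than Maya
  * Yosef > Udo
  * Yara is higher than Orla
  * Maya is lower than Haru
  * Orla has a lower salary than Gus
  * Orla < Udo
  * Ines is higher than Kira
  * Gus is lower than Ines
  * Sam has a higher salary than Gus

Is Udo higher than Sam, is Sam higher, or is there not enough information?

Following every chain through Udo: above Udo we get Yosef, Ines; below Udo we get Orla.
Sam is not reached, and no chain runs the other way from Sam to Udo.
So the given relations leave the order of Udo and Sam undetermined.

undetermined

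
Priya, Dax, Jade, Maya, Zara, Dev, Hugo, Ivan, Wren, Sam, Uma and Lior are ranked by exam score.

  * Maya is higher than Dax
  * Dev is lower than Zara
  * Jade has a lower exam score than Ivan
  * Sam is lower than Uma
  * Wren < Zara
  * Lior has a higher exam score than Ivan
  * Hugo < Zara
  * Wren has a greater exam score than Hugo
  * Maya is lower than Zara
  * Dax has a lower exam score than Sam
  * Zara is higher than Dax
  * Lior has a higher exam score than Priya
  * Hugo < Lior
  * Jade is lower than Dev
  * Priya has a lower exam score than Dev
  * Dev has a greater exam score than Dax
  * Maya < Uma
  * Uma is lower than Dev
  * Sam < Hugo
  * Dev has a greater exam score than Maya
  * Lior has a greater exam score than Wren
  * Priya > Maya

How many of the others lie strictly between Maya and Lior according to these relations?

Chaining upward from Maya reaches: Priya, Uma, Dev, Zara.
Chaining downward from Lior reaches: Dax, Jade, Ivan, Sam, Priya, Hugo, Wren.
Strictly between Maya and Lior are those in both lists: Priya — 1 element.

1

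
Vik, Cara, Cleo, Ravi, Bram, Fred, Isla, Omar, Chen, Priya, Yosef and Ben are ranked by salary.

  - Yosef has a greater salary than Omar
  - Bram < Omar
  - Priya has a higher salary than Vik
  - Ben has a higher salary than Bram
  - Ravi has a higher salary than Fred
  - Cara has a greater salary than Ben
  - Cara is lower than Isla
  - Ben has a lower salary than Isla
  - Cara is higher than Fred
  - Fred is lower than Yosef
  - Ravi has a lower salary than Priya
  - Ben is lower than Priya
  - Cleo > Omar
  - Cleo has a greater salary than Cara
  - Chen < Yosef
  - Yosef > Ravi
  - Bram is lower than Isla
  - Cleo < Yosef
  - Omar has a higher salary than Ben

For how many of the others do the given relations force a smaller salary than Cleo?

5

The elements the relations force below Cleo are Bram, Ben, Omar, Fred, Cara — no chain reaches any other.
That is 5.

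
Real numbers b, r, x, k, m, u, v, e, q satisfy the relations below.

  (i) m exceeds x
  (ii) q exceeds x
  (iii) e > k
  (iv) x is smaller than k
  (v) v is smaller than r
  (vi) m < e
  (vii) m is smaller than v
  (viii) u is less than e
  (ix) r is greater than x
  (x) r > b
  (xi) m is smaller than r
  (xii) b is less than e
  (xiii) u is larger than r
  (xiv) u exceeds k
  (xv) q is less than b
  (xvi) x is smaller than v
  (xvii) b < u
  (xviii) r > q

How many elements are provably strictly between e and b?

2

Chaining upward from b reaches: r, u.
Chaining downward from e reaches: x, q, k, m, v, r, u.
Strictly between b and e are those in both lists: r, u — 2 elements.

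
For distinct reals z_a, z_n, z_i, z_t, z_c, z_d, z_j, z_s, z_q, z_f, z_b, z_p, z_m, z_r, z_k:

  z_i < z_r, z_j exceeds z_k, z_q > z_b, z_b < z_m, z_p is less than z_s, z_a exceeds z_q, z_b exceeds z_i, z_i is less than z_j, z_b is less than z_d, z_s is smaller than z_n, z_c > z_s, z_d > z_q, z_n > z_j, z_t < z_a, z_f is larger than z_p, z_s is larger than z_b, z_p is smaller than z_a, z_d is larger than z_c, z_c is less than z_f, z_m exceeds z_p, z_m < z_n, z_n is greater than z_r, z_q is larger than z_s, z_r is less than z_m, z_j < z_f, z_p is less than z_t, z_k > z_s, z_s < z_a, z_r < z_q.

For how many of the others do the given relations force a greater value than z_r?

The elements the relations force above z_r are z_q, z_m, z_a, z_n, z_d — no chain reaches any other.
That is 5.

5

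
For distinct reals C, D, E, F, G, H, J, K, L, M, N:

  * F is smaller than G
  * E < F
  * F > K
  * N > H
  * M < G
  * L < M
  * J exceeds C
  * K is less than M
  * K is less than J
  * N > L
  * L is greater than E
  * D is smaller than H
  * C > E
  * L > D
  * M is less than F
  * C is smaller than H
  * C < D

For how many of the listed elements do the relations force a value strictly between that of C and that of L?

The relations place C below L. An element lies strictly between them when it is forced above C and also forced below L.
Above C: {D, H, J, M, N, F, G}. Below L: {E, D}.
Intersection: {D} — 1.

1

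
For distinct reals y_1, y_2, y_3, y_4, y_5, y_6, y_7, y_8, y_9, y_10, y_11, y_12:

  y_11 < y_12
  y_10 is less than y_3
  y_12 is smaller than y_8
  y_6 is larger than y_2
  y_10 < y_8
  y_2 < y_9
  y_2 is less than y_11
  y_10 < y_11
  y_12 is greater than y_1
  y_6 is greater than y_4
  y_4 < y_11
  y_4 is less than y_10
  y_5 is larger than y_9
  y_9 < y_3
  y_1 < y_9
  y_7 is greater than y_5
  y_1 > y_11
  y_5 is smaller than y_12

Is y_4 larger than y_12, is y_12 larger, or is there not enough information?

The relevant relations are y_4 < y_10; y_10 < y_11; y_11 < y_1; y_1 < y_9; y_9 < y_5; y_5 < y_12.
Chaining these gives y_4 < y_10 < y_11 < y_1 < y_9 < y_5 < y_12.
So y_12 is larger.

y_12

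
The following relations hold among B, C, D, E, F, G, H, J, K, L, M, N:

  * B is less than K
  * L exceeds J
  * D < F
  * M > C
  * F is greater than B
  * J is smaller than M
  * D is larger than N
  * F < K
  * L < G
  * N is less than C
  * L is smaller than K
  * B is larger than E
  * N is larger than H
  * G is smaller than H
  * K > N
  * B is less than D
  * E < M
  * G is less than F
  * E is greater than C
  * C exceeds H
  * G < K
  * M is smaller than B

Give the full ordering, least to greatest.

Each adjacent pair is fixed by a given relation: J < L; L < G; G < H; H < N; N < C; C < E; E < M; M < B; B < D; D < F; F < K. Chaining them end to end gives the full order.

J < L < G < H < N < C < E < M < B < D < F < K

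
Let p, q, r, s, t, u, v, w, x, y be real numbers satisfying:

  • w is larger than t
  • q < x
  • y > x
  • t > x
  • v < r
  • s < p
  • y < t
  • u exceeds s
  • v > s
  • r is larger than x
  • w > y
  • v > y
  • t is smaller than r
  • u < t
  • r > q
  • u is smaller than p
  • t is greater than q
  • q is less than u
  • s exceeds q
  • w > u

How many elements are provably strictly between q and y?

1

Chaining upward from q reaches: s, x, u, t, v, p, r, w.
Chaining downward from y reaches: x.
Strictly between q and y are those in both lists: x — 1 element.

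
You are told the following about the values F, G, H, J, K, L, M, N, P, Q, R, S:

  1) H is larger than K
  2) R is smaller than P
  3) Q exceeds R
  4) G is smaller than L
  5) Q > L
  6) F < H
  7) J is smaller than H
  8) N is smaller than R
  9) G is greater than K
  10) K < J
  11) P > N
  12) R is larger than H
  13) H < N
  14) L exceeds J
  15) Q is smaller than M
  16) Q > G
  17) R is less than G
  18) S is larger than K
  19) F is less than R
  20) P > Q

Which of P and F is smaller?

F

F < H and H < N give F < N.
Then N < R extends the chain to R.
Then R < G extends the chain to G.
Then G < L extends the chain to L.
Then L < Q extends the chain to Q.
Then Q < P extends the chain to P.
So F < P; F is the smaller of the two.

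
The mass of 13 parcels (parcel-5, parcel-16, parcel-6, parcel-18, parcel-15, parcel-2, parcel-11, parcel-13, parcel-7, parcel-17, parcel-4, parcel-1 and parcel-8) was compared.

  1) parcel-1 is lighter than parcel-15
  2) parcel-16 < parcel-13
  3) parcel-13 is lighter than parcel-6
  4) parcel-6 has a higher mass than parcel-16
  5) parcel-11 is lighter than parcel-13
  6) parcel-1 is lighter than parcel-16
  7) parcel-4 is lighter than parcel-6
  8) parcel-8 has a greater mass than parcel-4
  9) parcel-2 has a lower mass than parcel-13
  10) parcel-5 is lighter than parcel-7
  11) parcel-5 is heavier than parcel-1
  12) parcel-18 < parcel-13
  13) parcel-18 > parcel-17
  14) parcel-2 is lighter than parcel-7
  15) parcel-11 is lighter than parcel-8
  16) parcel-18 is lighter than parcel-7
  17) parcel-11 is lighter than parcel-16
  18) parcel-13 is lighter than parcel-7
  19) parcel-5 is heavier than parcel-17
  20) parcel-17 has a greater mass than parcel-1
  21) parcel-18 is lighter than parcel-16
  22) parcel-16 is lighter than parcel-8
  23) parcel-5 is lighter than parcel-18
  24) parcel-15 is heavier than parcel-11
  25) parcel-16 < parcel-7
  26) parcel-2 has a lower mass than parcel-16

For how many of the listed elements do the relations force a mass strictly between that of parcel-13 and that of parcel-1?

The relations place parcel-1 below parcel-13. An element lies strictly between them when it is forced above parcel-1 and also forced below parcel-13.
Above parcel-1: {parcel-17, parcel-5, parcel-18, parcel-16, parcel-7, parcel-6, parcel-8, parcel-15}. Below parcel-13: {parcel-17, parcel-5, parcel-11, parcel-2, parcel-18, parcel-16}.
Intersection: {parcel-17, parcel-5, parcel-18, parcel-16} — 4.

4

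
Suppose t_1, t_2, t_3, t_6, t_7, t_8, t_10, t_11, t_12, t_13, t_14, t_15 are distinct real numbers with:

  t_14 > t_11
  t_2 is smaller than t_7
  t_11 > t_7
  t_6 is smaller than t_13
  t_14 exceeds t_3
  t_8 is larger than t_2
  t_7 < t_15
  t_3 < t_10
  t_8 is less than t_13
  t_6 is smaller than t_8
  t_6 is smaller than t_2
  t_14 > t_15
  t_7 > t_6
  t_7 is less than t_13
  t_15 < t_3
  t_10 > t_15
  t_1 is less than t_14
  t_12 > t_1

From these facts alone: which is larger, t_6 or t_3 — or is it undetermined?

Following the relations from t_6: t_6 < t_2 < t_7 < t_15 < t_3.
So t_3 is larger.

t_3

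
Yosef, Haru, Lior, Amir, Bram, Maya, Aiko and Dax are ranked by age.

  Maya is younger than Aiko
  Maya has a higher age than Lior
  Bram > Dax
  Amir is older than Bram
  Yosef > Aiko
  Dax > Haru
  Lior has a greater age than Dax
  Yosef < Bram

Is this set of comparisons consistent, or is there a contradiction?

The single ordering Haru < Dax < Lior < Maya < Aiko < Yosef < Bram < Amir satisfies every listed relation, so no contradiction arises.

consistent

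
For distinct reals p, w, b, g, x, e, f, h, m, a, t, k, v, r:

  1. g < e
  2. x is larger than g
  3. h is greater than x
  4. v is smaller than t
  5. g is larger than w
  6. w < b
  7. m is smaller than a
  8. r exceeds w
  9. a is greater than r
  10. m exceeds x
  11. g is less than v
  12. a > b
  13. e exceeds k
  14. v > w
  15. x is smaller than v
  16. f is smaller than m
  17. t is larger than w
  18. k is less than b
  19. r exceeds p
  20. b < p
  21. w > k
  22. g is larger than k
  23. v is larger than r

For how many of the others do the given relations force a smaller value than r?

The elements the relations force below r are k, w, b, p — no chain reaches any other.
That is 4.

4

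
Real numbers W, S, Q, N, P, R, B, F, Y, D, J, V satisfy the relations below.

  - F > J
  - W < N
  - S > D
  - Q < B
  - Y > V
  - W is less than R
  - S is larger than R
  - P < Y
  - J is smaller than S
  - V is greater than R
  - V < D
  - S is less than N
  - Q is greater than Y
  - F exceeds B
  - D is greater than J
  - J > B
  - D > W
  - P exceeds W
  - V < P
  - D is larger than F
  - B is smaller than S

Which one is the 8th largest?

Y

Piecing the relations together gives one ordering: W < R < V < P < Y < Q < B < J < F < D < S < N.
The 8th largest is Y.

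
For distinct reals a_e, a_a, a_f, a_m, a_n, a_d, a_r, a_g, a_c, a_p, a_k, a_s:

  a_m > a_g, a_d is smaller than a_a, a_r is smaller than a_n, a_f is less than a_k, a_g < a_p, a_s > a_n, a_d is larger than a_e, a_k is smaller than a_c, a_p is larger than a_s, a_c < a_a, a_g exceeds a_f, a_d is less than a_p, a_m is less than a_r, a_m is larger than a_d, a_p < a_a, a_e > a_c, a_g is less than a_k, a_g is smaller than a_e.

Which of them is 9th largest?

a_c

The consecutive relations fix a unique order: a_f < a_g < a_k < a_c < a_e < a_d < a_m < a_r < a_n < a_s < a_p < a_a.
The 9th largest is a_c.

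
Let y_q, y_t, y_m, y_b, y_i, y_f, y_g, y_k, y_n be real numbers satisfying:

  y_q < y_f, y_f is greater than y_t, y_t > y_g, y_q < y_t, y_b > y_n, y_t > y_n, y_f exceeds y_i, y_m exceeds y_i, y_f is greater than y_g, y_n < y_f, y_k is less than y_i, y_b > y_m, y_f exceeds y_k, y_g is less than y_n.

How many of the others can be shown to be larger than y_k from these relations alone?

From y_k the given relations immediately reach y_i, y_f.
From those, y_m — 3 in total.
From those, y_b — 4 in total.
Nothing else is reachable above y_k; 4 in all.

4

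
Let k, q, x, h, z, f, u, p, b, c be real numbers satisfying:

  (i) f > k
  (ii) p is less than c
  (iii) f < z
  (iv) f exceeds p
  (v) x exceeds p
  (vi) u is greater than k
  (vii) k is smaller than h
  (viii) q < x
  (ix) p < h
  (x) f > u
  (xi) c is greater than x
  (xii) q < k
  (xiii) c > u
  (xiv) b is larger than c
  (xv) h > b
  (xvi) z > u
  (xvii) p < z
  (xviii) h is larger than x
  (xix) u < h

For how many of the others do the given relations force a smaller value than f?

Directly below f: k, p, u.
One step further: q (4 so far).
Nothing else is reachable below f; 4 in all.

4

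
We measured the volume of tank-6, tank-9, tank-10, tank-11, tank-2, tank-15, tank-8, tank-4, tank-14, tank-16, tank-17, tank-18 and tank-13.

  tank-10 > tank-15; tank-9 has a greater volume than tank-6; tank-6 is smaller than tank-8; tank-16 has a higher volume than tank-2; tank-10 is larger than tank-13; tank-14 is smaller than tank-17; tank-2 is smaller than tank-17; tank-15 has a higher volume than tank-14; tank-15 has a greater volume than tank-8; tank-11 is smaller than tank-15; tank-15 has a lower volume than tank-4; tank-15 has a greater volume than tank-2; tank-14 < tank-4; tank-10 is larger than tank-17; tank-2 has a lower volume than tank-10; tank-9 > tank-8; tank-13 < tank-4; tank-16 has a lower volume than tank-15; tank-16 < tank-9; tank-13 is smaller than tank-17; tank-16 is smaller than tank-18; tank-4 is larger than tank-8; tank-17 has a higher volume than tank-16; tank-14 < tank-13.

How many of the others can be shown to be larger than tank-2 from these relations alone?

7

Directly above tank-2: tank-16, tank-17, tank-15, tank-10.
One step further: tank-18, tank-9, tank-4 (7 so far).
Nothing else is reachable above tank-2; 7 in all.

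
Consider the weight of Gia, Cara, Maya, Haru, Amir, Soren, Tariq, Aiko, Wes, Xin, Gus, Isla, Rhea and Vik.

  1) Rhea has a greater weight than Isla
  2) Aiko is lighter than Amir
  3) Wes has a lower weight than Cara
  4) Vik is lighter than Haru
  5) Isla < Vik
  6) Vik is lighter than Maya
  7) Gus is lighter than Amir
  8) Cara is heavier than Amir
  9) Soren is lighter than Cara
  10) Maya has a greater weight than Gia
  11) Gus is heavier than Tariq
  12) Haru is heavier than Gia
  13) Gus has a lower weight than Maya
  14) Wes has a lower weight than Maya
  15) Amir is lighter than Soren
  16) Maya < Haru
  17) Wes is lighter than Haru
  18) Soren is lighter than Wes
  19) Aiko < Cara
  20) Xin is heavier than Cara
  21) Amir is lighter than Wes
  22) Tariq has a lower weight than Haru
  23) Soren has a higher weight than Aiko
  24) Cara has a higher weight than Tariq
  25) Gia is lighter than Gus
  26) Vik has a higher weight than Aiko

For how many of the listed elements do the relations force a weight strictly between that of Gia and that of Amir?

1

Chaining upward from Gia reaches: Gus, Soren, Wes, Cara, Maya, Xin, Haru.
Chaining downward from Amir reaches: Tariq, Aiko, Gus.
Strictly between Gia and Amir are those in both lists: Gus — 1 element.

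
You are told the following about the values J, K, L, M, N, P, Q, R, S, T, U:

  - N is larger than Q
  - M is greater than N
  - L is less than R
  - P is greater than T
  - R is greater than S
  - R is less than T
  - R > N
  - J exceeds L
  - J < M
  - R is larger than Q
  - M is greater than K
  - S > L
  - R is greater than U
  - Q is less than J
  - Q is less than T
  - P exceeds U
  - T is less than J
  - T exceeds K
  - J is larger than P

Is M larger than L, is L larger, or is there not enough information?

L < R and R < T give L < T.
Then T < P extends the chain to P.
With P < J: L < R < T < P < J.
With J < M: L < R < T < P < J < M.
So M is larger.

M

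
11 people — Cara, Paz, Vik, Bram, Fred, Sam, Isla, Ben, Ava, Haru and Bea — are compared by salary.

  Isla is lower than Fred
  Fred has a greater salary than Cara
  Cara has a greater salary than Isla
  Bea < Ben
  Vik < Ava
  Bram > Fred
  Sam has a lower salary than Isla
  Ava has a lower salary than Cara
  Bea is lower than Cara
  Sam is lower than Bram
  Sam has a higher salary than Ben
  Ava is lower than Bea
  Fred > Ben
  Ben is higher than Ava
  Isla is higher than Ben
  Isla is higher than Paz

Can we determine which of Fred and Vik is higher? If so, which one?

Fred

Following the relations from Vik: Vik < Ava < Bea < Ben < Sam < Isla < Cara < Fred.
So Fred is higher.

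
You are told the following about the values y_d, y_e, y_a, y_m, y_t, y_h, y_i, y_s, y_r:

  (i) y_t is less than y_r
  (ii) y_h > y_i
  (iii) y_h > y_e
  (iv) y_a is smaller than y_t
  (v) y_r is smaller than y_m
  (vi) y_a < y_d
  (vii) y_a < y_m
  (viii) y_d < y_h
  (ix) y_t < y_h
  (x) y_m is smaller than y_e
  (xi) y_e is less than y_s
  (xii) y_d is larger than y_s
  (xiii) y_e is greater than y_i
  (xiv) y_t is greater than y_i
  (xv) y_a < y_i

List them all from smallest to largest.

y_a < y_i < y_t < y_r < y_m < y_e < y_s < y_d < y_h

The consecutive links are each given: y_a < y_i; y_i < y_t; y_t < y_r; y_r < y_m; y_m < y_e; y_e < y_s; y_s < y_d; y_d < y_h.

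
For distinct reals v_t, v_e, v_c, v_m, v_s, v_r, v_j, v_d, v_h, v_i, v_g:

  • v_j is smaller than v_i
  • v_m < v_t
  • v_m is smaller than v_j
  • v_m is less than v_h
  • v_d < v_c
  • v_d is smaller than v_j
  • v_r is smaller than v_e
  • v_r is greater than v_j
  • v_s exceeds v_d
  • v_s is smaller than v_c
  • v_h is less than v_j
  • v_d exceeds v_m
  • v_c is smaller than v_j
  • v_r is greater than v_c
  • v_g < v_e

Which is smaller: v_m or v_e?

Following the relations from v_m: v_m < v_d < v_s < v_c < v_j < v_r < v_e.
So v_m < v_e; v_m is the smaller of the two.

v_m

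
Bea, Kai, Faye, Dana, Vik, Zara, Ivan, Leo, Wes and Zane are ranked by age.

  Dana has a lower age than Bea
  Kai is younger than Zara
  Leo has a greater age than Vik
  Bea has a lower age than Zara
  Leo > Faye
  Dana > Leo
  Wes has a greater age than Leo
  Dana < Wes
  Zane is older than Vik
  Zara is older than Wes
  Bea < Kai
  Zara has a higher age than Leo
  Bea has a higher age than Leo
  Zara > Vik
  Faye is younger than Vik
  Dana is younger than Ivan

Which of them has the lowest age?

Faye

Vik is not least since Faye < Vik; Leo is not least since Vik < Leo; Dana is not least since Leo < Dana; Wes is not least since Leo < Wes; Bea is not least since Leo < Bea; Kai is not least since Bea < Kai; Ivan is not least since Dana < Ivan; Zara is not least since Bea < Zara; Zane is not least since Vik < Zane.
Only Faye has nothing below it, so Faye is the lowest age.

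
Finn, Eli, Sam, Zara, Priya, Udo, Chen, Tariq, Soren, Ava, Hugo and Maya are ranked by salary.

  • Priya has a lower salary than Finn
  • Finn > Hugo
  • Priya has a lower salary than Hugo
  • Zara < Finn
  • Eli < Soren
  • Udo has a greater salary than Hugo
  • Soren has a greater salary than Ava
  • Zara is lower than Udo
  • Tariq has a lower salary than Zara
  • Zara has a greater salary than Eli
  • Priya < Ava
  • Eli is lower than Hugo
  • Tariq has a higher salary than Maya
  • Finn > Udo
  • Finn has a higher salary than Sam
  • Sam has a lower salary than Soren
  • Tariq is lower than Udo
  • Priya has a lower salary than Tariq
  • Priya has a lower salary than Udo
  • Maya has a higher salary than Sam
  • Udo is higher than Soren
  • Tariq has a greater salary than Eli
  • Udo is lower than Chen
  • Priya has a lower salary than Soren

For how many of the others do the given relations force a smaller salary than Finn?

10

The elements the relations force below Finn are Eli, Sam, Priya, Ava, Maya, Soren, Tariq, Zara, Hugo, Udo — no chain reaches any other.
That is 10.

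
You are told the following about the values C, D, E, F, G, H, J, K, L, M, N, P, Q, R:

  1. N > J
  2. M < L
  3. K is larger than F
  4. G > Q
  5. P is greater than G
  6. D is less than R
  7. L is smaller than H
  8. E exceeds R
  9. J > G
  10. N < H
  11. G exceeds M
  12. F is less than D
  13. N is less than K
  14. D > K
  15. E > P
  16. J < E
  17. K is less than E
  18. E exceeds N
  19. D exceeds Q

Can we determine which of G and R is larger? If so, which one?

Link the given pairs in sequence: G < J; J < N; N < K; K < D; D < R.
Together: G < J < N < K < D < R.
So R is larger.

R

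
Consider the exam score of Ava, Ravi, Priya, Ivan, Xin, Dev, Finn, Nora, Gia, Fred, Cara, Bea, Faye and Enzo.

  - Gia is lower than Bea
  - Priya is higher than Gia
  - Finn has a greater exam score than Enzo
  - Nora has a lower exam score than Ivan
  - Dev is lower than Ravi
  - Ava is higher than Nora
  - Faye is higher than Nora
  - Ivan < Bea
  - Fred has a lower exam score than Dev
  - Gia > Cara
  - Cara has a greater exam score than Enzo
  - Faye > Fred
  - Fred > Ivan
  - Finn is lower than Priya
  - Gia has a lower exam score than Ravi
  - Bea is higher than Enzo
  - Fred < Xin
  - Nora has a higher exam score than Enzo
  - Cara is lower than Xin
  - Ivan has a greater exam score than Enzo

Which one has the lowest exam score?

Enzo

Nora is not least since Enzo < Nora; Cara is not least since Enzo < Cara; Ivan is not least since Nora < Ivan; Gia is not least since Cara < Gia; Fred is not least since Ivan < Fred; Xin is not least since Fred < Xin; Dev is not least since Fred < Dev; Finn is not least since Enzo < Finn; Ava is not least since Nora < Ava; Bea is not least since Ivan < Bea; Priya is not least since Gia < Priya; Faye is not least since Nora < Faye; Ravi is not least since Dev < Ravi.
Only Enzo has nothing below it, so Enzo is the lowest exam score.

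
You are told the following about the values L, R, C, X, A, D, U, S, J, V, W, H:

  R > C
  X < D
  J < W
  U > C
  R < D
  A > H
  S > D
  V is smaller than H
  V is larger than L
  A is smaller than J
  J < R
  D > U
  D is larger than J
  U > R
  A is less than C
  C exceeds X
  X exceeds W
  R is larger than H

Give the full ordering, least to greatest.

Nothing is placed below L, so it is least; from there L < V; V < H; H < A; A < J; J < W; W < X; X < C; C < R; R < U; U < D; D < S, each given directly.

L < V < H < A < J < W < X < C < R < U < D < S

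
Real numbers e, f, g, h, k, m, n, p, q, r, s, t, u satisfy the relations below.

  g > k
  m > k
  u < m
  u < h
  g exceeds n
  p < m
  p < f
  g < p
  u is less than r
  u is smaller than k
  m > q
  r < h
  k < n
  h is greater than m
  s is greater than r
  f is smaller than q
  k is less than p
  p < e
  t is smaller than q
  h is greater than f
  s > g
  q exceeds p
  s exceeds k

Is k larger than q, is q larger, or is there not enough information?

q

Following the relations from k: k < n < g < p < q.
So q is larger.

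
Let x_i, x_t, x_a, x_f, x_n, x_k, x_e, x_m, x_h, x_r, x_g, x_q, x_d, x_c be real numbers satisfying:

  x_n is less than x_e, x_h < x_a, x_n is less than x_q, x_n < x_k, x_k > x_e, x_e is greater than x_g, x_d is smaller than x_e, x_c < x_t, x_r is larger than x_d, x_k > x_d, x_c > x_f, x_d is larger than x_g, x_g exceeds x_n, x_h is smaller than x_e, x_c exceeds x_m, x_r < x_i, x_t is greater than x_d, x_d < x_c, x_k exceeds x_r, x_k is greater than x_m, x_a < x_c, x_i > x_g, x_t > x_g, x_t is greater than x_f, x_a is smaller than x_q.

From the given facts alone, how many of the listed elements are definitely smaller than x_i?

4

Directly below x_i: x_g, x_r.
One step further: x_n, x_d (4 so far).
Nothing else is reachable below x_i; 4 in all.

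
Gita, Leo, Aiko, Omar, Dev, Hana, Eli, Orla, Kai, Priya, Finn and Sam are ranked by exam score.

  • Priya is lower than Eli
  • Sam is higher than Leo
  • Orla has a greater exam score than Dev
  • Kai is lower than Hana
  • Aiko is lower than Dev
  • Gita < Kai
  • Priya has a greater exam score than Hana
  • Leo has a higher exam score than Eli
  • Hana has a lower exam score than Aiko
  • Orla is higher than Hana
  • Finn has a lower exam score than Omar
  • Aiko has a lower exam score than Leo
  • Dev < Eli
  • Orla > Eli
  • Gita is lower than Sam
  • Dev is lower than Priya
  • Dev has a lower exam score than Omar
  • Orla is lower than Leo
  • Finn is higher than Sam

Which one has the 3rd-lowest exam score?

Chaining the given pairs: Gita < Kai < Hana < Aiko < Dev < Priya < Eli < Orla < Leo < Sam < Finn < Omar.
Counting 3 from the smallest end gives Hana.

Hana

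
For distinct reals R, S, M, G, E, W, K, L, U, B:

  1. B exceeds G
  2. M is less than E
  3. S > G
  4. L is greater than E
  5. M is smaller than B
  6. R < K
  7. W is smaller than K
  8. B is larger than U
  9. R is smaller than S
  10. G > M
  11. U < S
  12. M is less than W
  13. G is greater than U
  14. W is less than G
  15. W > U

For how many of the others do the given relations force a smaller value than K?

4

The elements the relations force below K are U, R, M, W — no chain reaches any other.
That is 4.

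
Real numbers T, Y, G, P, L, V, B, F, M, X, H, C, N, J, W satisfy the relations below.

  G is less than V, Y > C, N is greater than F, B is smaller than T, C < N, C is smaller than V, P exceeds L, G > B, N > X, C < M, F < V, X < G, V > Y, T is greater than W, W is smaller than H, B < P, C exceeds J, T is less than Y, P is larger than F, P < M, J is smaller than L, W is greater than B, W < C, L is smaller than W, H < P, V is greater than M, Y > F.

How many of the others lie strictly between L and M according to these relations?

Chaining upward from L reaches: W, H, T, C, P, N, Y, V.
Chaining downward from M reaches: B, J, F, W, H, C, P.
Strictly between L and M are those in both lists: W, H, C, P — 4 elements.

4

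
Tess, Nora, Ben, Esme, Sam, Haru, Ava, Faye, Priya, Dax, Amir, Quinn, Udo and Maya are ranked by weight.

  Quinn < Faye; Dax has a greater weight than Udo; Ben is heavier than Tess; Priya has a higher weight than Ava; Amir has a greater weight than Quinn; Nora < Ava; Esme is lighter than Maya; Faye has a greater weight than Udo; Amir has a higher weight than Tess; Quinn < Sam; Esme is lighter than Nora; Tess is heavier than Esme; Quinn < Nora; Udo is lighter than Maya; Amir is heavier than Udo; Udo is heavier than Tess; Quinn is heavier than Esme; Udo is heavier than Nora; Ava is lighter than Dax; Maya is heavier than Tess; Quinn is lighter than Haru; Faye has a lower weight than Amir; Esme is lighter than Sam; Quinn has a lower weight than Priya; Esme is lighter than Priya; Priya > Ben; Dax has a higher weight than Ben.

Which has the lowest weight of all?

Quinn is not least since Esme < Quinn; Tess is not least since Esme < Tess; Nora is not least since Quinn < Nora; Ava is not least since Nora < Ava; Haru is not least since Quinn < Haru; Udo is not least since Nora < Udo; Faye is not least since Udo < Faye; Ben is not least since Tess < Ben; Priya is not least since Ava < Priya; Amir is not least since Faye < Amir; Dax is not least since Udo < Dax; Maya is not least since Udo < Maya; Sam is not least since Esme < Sam.
Only Esme has nothing below it, so Esme is the lowest weight.

Esme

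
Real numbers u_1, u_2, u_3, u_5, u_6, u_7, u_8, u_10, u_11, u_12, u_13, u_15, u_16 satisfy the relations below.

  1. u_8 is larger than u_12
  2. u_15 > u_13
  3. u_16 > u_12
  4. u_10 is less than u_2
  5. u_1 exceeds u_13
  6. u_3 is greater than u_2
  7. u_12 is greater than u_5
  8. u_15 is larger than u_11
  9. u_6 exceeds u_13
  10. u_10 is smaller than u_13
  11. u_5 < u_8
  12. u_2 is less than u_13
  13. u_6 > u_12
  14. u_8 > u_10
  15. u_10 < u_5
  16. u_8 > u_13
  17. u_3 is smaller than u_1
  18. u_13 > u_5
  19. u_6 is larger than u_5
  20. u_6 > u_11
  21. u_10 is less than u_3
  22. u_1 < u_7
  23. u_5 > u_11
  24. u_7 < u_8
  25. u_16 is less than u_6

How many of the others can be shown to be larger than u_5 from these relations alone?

Directly above u_5: u_13, u_12, u_8, u_6.
One step further: u_16, u_15, u_1 (7 so far).
One step further: u_7 (8 so far).
Nothing else is reachable above u_5; 8 in all.

8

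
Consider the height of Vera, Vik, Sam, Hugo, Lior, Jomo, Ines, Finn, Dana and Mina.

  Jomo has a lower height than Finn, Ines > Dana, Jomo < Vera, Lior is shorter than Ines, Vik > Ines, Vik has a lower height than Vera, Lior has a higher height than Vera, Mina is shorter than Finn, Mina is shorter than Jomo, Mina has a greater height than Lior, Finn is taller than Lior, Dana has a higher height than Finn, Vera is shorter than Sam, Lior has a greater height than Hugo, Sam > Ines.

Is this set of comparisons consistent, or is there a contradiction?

Chaining the given relations yields Lior < Mina < Jomo < Finn < Dana < Ines < Vik < Vera, so Lior < Vera. But one relation states Vera < Lior. These cannot both hold.

inconsistent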